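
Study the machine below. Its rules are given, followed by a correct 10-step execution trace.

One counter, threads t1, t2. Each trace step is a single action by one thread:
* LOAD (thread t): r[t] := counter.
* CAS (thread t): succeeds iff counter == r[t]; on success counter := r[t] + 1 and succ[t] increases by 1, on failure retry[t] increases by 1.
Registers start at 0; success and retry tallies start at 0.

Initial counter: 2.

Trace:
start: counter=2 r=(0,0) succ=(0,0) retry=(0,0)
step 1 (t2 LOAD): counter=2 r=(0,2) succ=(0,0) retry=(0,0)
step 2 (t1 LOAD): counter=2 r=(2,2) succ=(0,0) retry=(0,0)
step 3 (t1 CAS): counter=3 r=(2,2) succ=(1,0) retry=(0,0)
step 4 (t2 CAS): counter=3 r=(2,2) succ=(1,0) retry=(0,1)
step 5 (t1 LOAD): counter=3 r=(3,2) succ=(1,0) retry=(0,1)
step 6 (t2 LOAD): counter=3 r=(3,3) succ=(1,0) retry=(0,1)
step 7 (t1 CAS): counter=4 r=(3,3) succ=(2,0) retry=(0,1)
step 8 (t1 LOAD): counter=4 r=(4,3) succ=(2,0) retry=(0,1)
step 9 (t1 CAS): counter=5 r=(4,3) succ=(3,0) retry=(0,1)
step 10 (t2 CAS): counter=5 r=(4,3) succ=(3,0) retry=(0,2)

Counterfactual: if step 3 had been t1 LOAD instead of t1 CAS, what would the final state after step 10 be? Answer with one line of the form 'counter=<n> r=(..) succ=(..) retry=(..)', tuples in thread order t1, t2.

(re-executing from step 3 with the substitution; state before step 3: counter=2 r=(2,2) succ=(0,0) retry=(0,0))
step 3 (t1 LOAD): counter=2 r=(2,2) succ=(0,0) retry=(0,0)
step 4 (t2 CAS): counter=3 r=(2,2) succ=(0,1) retry=(0,0)
step 5 (t1 LOAD): counter=3 r=(3,2) succ=(0,1) retry=(0,0)
step 6 (t2 LOAD): counter=3 r=(3,3) succ=(0,1) retry=(0,0)
step 7 (t1 CAS): counter=4 r=(3,3) succ=(1,1) retry=(0,0)
step 8 (t1 LOAD): counter=4 r=(4,3) succ=(1,1) retry=(0,0)
step 9 (t1 CAS): counter=5 r=(4,3) succ=(2,1) retry=(0,0)
step 10 (t2 CAS): counter=5 r=(4,3) succ=(2,1) retry=(0,1)

counter=5 r=(4,3) succ=(2,1) retry=(0,1)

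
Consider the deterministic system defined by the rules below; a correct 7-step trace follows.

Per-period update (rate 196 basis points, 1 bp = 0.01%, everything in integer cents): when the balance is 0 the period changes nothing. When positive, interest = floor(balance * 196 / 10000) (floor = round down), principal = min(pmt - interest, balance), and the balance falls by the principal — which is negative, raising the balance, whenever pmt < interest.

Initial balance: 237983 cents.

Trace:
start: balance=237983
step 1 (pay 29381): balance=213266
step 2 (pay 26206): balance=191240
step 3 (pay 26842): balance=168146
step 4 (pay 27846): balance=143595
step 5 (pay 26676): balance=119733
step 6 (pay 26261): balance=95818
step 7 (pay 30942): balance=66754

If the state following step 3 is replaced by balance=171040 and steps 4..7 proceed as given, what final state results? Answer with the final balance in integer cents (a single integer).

state after step 3 := balance=171040
step 4 (pay 27846): balance=146546
step 5 (pay 26676): balance=122742
step 6 (pay 26261): balance=98886
step 7 (pay 30942): balance=69882

69882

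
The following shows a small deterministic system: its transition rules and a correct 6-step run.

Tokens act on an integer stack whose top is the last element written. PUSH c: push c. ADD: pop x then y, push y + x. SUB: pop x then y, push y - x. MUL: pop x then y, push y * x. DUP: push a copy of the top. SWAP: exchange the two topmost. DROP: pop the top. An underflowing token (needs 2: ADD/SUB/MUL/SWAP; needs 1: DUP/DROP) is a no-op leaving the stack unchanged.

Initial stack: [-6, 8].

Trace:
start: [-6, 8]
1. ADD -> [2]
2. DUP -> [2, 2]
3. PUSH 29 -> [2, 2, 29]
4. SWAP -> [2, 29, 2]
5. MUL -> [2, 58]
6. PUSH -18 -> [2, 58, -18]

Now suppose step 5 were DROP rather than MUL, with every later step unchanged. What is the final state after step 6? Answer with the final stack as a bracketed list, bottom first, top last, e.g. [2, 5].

[2, 29, -18]

(re-executing from step 5 with the substitution; state before step 5: [2, 29, 2])
5. DROP -> [2, 29]
6. PUSH -18 -> [2, 29, -18]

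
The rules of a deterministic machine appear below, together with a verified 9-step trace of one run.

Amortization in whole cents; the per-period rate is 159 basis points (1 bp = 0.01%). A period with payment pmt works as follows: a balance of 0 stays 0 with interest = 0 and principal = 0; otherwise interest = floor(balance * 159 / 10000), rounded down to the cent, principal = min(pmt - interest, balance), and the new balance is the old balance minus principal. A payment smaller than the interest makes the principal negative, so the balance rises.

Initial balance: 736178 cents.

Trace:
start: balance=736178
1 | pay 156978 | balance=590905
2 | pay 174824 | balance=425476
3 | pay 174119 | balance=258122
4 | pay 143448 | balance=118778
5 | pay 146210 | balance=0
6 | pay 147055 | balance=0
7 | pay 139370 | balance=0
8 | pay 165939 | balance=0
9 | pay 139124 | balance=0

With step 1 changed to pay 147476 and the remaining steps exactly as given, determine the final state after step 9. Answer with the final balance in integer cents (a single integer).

0

(re-executing from step 1 with the substitution; state before step 1: balance=736178)
1 | pay 147476 | balance=600407
2 | pay 174824 | balance=435129
3 | pay 174119 | balance=267928
4 | pay 143448 | balance=128740
5 | pay 146210 | balance=0
6 | pay 147055 | balance=0
7 | pay 139370 | balance=0
8 | pay 165939 | balance=0
9 | pay 139124 | balance=0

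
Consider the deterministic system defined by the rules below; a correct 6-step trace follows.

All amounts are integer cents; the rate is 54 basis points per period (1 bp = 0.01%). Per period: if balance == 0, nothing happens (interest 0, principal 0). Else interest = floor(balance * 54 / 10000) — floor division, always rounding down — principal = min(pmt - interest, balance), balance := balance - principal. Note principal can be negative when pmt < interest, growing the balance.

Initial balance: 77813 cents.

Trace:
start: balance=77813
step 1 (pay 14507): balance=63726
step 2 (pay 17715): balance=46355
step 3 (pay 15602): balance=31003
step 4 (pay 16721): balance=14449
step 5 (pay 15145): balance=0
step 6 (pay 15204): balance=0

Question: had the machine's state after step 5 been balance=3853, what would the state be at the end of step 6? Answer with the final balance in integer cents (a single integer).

0

state after step 5 := balance=3853
step 6 (pay 15204): balance=0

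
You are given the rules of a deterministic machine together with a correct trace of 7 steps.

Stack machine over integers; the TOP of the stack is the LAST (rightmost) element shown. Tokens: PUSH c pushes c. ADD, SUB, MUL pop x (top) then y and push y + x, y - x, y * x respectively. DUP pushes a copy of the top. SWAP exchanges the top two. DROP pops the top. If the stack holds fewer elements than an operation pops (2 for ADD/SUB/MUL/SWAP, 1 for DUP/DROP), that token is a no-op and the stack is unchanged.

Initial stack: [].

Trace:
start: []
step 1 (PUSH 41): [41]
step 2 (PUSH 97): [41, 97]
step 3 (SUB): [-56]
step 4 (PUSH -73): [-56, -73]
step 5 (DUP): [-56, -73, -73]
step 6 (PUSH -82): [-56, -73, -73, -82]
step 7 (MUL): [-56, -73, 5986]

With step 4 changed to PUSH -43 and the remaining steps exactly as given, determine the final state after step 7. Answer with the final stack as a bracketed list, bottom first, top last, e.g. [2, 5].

[-56, -43, 3526]

(re-executing from step 4 with the substitution; state before step 4: [-56])
step 4 (PUSH -43): [-56, -43]
step 5 (DUP): [-56, -43, -43]
step 6 (PUSH -82): [-56, -43, -43, -82]
step 7 (MUL): [-56, -43, 3526]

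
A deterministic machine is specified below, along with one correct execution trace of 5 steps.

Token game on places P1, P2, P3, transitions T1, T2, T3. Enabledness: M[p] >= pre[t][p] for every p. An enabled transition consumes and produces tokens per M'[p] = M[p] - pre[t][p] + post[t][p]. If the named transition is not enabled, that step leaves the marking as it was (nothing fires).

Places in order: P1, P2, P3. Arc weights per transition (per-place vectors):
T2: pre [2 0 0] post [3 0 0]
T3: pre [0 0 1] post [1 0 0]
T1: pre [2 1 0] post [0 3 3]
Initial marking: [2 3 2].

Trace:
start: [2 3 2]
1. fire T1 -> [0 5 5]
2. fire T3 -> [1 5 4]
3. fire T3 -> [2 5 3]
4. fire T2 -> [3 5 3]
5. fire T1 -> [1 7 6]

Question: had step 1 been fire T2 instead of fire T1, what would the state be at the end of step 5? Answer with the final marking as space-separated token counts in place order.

4 5 3

(re-executing from step 1 with the substitution; state before step 1: [2 3 2])
1. fire T2 -> [3 3 2]
2. fire T3 -> [4 3 1]
3. fire T3 -> [5 3 0]
4. fire T2 -> [6 3 0]
5. fire T1 -> [4 5 3]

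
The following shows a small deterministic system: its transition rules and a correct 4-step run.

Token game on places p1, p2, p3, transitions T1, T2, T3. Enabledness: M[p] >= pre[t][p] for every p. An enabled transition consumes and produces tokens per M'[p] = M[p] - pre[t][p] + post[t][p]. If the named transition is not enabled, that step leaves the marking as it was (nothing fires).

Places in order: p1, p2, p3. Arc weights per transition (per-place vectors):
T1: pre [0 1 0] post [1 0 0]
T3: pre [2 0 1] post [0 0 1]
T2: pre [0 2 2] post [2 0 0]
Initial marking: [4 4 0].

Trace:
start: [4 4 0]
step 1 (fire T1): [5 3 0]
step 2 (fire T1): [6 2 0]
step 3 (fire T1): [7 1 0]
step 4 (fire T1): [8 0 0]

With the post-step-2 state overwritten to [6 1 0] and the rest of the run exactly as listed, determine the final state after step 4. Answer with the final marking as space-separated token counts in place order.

state after step 2 := [6 1 0]
step 3 (fire T1): [7 0 0]
step 4 (fire T1): [7 0 0]

7 0 0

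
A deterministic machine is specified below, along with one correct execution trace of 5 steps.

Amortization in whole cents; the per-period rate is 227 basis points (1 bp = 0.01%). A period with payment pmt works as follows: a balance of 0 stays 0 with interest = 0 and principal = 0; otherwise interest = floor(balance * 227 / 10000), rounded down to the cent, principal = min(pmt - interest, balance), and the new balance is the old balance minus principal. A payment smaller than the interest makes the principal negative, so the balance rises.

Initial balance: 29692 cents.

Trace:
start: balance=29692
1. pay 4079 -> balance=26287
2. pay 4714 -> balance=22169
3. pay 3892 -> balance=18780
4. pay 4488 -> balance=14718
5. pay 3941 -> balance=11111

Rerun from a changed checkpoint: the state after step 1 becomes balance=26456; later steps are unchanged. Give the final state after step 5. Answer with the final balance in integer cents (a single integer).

state after step 1 := balance=26456
2. pay 4714 -> balance=22342
3. pay 3892 -> balance=18957
4. pay 4488 -> balance=14899
5. pay 3941 -> balance=11296

11296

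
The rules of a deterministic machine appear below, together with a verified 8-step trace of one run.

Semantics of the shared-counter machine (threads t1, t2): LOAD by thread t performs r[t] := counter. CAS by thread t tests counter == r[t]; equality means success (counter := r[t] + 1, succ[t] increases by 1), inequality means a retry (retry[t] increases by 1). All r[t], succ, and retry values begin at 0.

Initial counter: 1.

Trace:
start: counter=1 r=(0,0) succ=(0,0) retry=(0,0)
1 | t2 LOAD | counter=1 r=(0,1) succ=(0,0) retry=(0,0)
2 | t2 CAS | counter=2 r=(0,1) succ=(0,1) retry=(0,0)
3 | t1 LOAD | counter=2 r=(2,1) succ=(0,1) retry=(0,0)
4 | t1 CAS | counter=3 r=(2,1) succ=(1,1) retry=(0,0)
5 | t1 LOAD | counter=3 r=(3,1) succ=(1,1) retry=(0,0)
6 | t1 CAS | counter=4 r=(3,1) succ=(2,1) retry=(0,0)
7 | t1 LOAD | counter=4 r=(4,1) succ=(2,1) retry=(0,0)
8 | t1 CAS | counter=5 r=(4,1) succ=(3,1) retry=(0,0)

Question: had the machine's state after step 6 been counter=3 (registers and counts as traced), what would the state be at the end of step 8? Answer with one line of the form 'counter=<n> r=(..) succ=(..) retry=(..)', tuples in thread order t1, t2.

counter=4 r=(3,1) succ=(3,1) retry=(0,0)

state after step 6 := counter=3 r=(3,1) succ=(2,1) retry=(0,0)
7 | t1 LOAD | counter=3 r=(3,1) succ=(2,1) retry=(0,0)
8 | t1 CAS | counter=4 r=(3,1) succ=(3,1) retry=(0,0)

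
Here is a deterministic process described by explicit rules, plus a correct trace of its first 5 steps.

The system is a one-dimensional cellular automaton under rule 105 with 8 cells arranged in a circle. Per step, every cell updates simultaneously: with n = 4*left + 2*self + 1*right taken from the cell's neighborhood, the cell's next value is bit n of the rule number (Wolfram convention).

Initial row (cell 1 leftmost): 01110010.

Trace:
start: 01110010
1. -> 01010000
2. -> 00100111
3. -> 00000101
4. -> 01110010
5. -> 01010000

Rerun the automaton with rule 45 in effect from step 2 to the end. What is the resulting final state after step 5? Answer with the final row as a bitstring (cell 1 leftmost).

(re-executing steps 2..5 under rule 45; state before step 2: 01010000)
2. -> 01110111
3. -> 11001100
4. -> 10001000
5. -> 10101010

10101010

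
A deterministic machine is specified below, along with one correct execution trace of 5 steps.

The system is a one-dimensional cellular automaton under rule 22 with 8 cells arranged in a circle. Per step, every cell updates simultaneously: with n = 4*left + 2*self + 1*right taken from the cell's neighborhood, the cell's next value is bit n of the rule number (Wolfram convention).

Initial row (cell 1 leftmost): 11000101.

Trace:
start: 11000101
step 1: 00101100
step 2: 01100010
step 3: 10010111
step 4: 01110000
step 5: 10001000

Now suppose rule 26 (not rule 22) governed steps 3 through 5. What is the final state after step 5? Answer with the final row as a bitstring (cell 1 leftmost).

(re-executing steps 3..5 under rule 26; state before step 3: 01100010)
step 3: 11010101
step 4: 00000001
step 5: 10000010

10000010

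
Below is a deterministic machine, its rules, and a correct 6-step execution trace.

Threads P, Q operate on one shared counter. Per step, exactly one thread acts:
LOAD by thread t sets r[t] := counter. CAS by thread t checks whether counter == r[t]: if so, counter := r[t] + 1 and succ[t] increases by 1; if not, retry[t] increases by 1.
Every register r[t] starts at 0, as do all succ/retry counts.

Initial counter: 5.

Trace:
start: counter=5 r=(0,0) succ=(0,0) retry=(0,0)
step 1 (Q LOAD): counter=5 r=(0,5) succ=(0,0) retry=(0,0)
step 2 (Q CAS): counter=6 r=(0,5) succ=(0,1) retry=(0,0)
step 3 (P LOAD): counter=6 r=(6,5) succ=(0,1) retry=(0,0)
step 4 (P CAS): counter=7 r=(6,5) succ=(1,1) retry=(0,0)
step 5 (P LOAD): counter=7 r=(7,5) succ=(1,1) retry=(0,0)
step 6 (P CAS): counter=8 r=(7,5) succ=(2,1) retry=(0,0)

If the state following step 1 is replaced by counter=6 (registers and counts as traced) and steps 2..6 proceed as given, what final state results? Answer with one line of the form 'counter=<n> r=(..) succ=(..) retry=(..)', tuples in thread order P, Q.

state after step 1 := counter=6 r=(0,5) succ=(0,0) retry=(0,0)
step 2 (Q CAS): counter=6 r=(0,5) succ=(0,0) retry=(0,1)
step 3 (P LOAD): counter=6 r=(6,5) succ=(0,0) retry=(0,1)
step 4 (P CAS): counter=7 r=(6,5) succ=(1,0) retry=(0,1)
step 5 (P LOAD): counter=7 r=(7,5) succ=(1,0) retry=(0,1)
step 6 (P CAS): counter=8 r=(7,5) succ=(2,0) retry=(0,1)

counter=8 r=(7,5) succ=(2,0) retry=(0,1)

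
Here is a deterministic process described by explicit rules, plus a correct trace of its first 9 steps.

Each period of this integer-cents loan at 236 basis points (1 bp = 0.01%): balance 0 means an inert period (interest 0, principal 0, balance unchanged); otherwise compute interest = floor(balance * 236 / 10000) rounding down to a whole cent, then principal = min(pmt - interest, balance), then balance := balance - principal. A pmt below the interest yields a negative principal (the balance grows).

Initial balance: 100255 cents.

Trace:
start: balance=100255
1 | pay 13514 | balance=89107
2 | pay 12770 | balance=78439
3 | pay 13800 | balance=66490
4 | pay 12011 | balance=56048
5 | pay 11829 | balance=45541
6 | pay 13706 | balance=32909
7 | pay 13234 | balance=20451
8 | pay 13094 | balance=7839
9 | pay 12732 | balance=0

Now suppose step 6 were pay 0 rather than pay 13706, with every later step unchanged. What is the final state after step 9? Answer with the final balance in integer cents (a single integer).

(re-executing from step 6 with the substitution; state before step 6: balance=45541)
6 | pay 0 | balance=46615
7 | pay 13234 | balance=34481
8 | pay 13094 | balance=22200
9 | pay 12732 | balance=9991

9991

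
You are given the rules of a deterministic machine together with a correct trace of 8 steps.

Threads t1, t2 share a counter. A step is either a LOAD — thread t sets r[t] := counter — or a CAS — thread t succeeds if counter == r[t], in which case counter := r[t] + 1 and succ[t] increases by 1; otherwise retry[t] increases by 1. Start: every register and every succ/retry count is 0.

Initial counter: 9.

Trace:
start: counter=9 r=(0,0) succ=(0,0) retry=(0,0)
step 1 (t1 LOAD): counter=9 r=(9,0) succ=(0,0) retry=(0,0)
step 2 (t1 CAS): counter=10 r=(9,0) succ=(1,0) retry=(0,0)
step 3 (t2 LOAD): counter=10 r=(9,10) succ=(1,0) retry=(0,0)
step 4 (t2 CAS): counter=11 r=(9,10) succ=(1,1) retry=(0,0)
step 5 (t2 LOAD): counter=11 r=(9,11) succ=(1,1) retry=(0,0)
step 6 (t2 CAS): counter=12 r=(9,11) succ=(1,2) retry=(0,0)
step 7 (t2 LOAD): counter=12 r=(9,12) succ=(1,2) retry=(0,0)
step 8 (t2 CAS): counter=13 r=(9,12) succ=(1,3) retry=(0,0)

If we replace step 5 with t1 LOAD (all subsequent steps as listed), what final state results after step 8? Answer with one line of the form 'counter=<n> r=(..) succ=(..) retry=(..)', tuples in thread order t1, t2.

(re-executing from step 5 with the substitution; state before step 5: counter=11 r=(9,10) succ=(1,1) retry=(0,0))
step 5 (t1 LOAD): counter=11 r=(11,10) succ=(1,1) retry=(0,0)
step 6 (t2 CAS): counter=11 r=(11,10) succ=(1,1) retry=(0,1)
step 7 (t2 LOAD): counter=11 r=(11,11) succ=(1,1) retry=(0,1)
step 8 (t2 CAS): counter=12 r=(11,11) succ=(1,2) retry=(0,1)

counter=12 r=(11,11) succ=(1,2) retry=(0,1)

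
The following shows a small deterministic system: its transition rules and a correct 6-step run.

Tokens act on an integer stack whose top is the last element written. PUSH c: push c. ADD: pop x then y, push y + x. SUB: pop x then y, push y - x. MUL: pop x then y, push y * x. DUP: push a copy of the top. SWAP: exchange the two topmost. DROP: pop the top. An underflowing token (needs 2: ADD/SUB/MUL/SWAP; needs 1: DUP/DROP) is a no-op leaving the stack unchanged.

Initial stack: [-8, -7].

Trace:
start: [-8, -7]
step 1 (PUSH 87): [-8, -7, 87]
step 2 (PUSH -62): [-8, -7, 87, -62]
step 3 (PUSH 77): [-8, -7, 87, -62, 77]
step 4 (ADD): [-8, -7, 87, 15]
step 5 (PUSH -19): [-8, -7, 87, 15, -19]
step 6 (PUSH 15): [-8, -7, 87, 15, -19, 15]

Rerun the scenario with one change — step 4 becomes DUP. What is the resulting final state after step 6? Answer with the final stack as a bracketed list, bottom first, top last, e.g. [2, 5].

(re-executing from step 4 with the substitution; state before step 4: [-8, -7, 87, -62, 77])
step 4 (DUP): [-8, -7, 87, -62, 77, 77]
step 5 (PUSH -19): [-8, -7, 87, -62, 77, 77, -19]
step 6 (PUSH 15): [-8, -7, 87, -62, 77, 77, -19, 15]

[-8, -7, 87, -62, 77, 77, -19, 15]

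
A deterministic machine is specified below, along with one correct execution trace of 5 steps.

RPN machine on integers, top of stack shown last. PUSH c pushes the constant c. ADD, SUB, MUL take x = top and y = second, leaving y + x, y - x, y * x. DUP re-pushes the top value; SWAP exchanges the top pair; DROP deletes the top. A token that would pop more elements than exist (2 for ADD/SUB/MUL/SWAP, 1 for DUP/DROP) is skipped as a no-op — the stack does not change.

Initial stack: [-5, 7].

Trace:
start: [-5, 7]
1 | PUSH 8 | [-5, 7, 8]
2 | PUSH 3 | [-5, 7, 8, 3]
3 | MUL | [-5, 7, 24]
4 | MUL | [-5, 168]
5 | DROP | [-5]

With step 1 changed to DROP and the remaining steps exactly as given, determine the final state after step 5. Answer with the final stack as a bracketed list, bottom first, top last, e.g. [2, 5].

(re-executing from step 1 with the substitution; state before step 1: [-5, 7])
1 | DROP | [-5]
2 | PUSH 3 | [-5, 3]
3 | MUL | [-15]
4 | MUL | [-15]
5 | DROP | []

[]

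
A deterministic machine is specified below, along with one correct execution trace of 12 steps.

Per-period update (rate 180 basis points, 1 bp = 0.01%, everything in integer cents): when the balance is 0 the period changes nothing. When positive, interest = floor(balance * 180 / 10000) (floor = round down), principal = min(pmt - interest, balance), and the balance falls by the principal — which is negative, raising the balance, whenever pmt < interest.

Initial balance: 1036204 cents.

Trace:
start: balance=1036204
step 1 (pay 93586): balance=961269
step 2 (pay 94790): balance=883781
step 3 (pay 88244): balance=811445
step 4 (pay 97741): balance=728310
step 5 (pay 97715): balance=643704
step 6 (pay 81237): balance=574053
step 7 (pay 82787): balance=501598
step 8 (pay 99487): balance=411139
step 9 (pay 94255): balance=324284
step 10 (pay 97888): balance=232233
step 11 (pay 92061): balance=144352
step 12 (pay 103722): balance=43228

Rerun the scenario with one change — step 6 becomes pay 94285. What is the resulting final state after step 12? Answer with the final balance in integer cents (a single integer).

(re-executing from step 6 with the substitution; state before step 6: balance=643704)
step 6 (pay 94285): balance=561005
step 7 (pay 82787): balance=488316
step 8 (pay 99487): balance=397618
step 9 (pay 94255): balance=310520
step 10 (pay 97888): balance=218221
step 11 (pay 92061): balance=130087
step 12 (pay 103722): balance=28706

28706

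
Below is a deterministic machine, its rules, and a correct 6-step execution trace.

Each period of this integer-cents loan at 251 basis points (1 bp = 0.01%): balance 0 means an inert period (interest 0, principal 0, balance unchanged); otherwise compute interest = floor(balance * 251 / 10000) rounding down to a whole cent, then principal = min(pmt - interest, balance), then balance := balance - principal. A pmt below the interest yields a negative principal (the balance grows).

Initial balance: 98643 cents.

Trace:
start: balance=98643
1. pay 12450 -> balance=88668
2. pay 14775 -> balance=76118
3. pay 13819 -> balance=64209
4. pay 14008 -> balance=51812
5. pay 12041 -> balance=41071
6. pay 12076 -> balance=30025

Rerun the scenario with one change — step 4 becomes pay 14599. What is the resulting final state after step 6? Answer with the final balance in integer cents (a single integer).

(re-executing from step 4 with the substitution; state before step 4: balance=64209)
4. pay 14599 -> balance=51221
5. pay 12041 -> balance=40465
6. pay 12076 -> balance=29404

29404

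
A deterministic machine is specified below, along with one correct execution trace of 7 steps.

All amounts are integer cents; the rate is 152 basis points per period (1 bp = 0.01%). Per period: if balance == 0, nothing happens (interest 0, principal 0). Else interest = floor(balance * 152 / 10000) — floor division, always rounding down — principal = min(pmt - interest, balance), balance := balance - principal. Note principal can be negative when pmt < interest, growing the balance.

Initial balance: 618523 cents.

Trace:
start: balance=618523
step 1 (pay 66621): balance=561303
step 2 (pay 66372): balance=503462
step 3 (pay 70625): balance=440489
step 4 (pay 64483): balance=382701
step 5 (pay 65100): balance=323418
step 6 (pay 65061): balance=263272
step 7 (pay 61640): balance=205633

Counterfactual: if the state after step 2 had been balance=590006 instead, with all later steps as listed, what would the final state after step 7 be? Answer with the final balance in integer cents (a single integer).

298958

state after step 2 := balance=590006
step 3 (pay 70625): balance=528349
step 4 (pay 64483): balance=471896
step 5 (pay 65100): balance=413968
step 6 (pay 65061): balance=355199
step 7 (pay 61640): balance=298958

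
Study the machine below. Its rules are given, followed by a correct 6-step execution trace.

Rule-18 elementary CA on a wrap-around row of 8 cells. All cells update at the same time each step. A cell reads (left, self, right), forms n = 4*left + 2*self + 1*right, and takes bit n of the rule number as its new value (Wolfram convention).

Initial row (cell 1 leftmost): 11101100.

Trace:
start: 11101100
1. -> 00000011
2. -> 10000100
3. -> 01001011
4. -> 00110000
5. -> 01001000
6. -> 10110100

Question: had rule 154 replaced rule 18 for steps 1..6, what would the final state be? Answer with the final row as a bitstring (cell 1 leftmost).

(re-executing steps 1..6 under rule 154; state before step 1: 11101100)
1. -> 11001011
2. -> 10110011
3. -> 00101111
4. -> 11001110
5. -> 10111100
6. -> 00111011

00111011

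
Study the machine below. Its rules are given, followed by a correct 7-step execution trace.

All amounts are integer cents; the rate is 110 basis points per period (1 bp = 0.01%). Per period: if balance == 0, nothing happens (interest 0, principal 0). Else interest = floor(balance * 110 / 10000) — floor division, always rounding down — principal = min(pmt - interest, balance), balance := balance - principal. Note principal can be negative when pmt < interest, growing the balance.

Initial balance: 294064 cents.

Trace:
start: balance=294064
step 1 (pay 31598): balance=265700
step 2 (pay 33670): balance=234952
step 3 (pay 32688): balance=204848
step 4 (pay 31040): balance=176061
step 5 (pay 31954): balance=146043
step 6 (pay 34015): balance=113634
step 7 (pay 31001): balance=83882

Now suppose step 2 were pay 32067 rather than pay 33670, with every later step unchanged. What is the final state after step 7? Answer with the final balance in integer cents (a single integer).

85576

(re-executing from step 2 with the substitution; state before step 2: balance=265700)
step 2 (pay 32067): balance=236555
step 3 (pay 32688): balance=206469
step 4 (pay 31040): balance=177700
step 5 (pay 31954): balance=147700
step 6 (pay 34015): balance=115309
step 7 (pay 31001): balance=85576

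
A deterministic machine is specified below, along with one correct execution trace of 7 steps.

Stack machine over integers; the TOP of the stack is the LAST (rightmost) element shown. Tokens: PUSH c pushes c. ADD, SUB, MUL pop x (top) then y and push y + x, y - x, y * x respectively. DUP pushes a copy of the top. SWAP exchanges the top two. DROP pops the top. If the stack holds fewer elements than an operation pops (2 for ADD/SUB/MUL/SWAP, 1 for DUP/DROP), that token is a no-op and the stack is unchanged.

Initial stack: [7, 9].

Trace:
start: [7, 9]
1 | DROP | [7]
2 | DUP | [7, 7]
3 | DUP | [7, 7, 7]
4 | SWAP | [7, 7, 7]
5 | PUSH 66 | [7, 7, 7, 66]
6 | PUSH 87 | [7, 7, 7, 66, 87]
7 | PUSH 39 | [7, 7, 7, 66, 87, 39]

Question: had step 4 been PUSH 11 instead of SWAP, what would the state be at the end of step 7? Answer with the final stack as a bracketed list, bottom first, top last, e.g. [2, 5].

[7, 7, 7, 11, 66, 87, 39]

(re-executing from step 4 with the substitution; state before step 4: [7, 7, 7])
4 | PUSH 11 | [7, 7, 7, 11]
5 | PUSH 66 | [7, 7, 7, 11, 66]
6 | PUSH 87 | [7, 7, 7, 11, 66, 87]
7 | PUSH 39 | [7, 7, 7, 11, 66, 87, 39]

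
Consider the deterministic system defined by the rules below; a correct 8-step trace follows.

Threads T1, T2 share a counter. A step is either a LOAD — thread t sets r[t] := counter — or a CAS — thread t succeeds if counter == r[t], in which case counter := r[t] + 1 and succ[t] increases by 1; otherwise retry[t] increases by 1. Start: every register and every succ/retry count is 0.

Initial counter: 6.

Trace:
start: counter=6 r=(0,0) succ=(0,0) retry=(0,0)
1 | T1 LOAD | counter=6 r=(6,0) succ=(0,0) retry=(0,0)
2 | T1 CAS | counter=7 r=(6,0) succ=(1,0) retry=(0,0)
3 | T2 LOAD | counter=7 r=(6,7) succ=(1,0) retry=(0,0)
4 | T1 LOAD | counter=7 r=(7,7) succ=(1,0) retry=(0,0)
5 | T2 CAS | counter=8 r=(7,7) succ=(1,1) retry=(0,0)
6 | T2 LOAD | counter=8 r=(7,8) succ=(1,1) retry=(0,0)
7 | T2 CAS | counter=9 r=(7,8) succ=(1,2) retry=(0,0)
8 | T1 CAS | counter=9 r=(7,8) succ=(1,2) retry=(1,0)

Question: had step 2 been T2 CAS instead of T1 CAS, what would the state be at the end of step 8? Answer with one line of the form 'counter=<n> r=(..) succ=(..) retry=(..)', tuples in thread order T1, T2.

(re-executing from step 2 with the substitution; state before step 2: counter=6 r=(6,0) succ=(0,0) retry=(0,0))
2 | T2 CAS | counter=6 r=(6,0) succ=(0,0) retry=(0,1)
3 | T2 LOAD | counter=6 r=(6,6) succ=(0,0) retry=(0,1)
4 | T1 LOAD | counter=6 r=(6,6) succ=(0,0) retry=(0,1)
5 | T2 CAS | counter=7 r=(6,6) succ=(0,1) retry=(0,1)
6 | T2 LOAD | counter=7 r=(6,7) succ=(0,1) retry=(0,1)
7 | T2 CAS | counter=8 r=(6,7) succ=(0,2) retry=(0,1)
8 | T1 CAS | counter=8 r=(6,7) succ=(0,2) retry=(1,1)

counter=8 r=(6,7) succ=(0,2) retry=(1,1)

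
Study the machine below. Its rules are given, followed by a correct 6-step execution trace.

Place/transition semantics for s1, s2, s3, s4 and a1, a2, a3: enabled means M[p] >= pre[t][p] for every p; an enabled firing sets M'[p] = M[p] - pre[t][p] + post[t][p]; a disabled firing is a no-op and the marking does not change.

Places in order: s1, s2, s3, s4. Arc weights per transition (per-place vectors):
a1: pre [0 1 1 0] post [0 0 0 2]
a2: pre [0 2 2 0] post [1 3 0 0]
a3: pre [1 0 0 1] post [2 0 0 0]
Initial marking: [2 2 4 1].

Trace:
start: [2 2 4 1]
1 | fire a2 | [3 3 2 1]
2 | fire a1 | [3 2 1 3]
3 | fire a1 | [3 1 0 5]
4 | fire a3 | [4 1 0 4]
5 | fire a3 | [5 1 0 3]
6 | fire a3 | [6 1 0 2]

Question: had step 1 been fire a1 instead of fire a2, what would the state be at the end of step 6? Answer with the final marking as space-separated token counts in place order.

5 0 2 2

(re-executing from step 1 with the substitution; state before step 1: [2 2 4 1])
1 | fire a1 | [2 1 3 3]
2 | fire a1 | [2 0 2 5]
3 | fire a1 | [2 0 2 5]
4 | fire a3 | [3 0 2 4]
5 | fire a3 | [4 0 2 3]
6 | fire a3 | [5 0 2 2]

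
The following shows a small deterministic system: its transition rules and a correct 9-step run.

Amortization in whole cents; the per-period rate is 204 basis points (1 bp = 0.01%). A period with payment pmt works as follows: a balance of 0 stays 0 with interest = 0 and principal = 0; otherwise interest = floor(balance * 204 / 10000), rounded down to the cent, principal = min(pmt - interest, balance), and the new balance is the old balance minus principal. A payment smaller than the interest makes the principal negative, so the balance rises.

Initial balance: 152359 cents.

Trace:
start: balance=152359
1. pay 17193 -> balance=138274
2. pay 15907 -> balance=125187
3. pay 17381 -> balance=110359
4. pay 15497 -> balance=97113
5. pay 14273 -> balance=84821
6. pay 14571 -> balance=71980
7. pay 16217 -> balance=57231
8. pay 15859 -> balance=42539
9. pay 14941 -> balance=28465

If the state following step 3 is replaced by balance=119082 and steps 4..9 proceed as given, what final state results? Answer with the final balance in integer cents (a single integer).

38311

state after step 3 := balance=119082
4. pay 15497 -> balance=106014
5. pay 14273 -> balance=93903
6. pay 14571 -> balance=81247
7. pay 16217 -> balance=66687
8. pay 15859 -> balance=52188
9. pay 14941 -> balance=38311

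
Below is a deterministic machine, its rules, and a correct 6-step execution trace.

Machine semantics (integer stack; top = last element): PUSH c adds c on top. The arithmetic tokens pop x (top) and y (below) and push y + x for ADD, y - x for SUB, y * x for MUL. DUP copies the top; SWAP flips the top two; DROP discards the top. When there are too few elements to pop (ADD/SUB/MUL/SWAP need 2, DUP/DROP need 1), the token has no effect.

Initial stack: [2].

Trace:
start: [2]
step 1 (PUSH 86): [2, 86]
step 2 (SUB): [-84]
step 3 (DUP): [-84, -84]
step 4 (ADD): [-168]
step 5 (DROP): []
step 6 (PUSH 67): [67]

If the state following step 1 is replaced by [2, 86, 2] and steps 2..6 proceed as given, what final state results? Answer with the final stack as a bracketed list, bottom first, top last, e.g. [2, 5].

state after step 1 := [2, 86, 2]
step 2 (SUB): [2, 84]
step 3 (DUP): [2, 84, 84]
step 4 (ADD): [2, 168]
step 5 (DROP): [2]
step 6 (PUSH 67): [2, 67]

[2, 67]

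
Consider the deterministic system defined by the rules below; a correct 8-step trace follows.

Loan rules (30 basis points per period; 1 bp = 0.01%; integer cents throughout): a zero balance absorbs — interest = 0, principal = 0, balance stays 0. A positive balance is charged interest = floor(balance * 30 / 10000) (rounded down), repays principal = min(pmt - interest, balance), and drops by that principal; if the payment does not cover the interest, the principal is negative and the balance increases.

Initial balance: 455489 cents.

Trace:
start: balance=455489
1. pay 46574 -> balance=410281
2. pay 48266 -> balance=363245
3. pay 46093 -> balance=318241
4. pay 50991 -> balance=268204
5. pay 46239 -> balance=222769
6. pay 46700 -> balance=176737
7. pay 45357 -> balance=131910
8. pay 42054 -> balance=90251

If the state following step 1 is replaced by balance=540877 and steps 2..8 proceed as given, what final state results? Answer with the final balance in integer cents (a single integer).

223613

state after step 1 := balance=540877
2. pay 48266 -> balance=494233
3. pay 46093 -> balance=449622
4. pay 50991 -> balance=399979
5. pay 46239 -> balance=354939
6. pay 46700 -> balance=309303
7. pay 45357 -> balance=264873
8. pay 42054 -> balance=223613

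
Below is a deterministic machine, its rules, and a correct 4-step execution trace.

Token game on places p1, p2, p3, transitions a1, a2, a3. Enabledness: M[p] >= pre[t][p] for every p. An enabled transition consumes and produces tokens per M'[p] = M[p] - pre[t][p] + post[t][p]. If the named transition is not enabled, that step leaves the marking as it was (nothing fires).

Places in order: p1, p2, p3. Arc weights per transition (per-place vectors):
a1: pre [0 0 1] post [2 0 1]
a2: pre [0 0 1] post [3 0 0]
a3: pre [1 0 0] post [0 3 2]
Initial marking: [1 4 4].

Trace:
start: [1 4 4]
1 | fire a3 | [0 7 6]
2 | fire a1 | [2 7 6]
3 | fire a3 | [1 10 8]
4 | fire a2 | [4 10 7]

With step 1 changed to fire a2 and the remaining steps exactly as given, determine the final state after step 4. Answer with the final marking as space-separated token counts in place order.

(re-executing from step 1 with the substitution; state before step 1: [1 4 4])
1 | fire a2 | [4 4 3]
2 | fire a1 | [6 4 3]
3 | fire a3 | [5 7 5]
4 | fire a2 | [8 7 4]

8 7 4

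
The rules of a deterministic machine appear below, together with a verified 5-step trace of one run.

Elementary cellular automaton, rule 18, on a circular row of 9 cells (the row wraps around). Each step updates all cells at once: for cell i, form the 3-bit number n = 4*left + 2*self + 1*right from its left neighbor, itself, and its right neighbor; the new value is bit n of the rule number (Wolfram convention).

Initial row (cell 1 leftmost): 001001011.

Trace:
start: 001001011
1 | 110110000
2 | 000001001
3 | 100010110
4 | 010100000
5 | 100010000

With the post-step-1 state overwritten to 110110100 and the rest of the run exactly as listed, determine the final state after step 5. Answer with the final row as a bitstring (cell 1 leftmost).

state after step 1 := 110110100
2 | 000000011
3 | 100000100
4 | 010001011
5 | 001010000

001010000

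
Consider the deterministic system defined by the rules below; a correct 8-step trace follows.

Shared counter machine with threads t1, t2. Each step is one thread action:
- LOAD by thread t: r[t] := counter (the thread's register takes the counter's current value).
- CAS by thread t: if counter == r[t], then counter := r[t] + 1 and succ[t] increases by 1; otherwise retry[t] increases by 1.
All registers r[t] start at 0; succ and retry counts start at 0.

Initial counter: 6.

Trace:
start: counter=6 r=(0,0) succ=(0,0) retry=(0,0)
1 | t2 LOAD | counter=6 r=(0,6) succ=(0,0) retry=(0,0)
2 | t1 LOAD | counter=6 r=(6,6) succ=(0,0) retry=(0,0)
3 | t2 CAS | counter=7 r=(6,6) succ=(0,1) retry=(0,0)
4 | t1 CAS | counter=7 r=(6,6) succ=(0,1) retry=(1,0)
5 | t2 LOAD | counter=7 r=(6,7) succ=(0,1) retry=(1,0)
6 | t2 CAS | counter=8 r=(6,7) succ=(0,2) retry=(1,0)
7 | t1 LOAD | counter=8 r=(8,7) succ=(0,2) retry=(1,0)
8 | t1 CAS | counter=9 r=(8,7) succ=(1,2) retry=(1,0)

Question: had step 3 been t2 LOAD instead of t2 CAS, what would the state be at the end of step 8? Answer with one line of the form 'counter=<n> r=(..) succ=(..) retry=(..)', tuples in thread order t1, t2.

counter=9 r=(8,7) succ=(2,1) retry=(0,0)

(re-executing from step 3 with the substitution; state before step 3: counter=6 r=(6,6) succ=(0,0) retry=(0,0))
3 | t2 LOAD | counter=6 r=(6,6) succ=(0,0) retry=(0,0)
4 | t1 CAS | counter=7 r=(6,6) succ=(1,0) retry=(0,0)
5 | t2 LOAD | counter=7 r=(6,7) succ=(1,0) retry=(0,0)
6 | t2 CAS | counter=8 r=(6,7) succ=(1,1) retry=(0,0)
7 | t1 LOAD | counter=8 r=(8,7) succ=(1,1) retry=(0,0)
8 | t1 CAS | counter=9 r=(8,7) succ=(2,1) retry=(0,0)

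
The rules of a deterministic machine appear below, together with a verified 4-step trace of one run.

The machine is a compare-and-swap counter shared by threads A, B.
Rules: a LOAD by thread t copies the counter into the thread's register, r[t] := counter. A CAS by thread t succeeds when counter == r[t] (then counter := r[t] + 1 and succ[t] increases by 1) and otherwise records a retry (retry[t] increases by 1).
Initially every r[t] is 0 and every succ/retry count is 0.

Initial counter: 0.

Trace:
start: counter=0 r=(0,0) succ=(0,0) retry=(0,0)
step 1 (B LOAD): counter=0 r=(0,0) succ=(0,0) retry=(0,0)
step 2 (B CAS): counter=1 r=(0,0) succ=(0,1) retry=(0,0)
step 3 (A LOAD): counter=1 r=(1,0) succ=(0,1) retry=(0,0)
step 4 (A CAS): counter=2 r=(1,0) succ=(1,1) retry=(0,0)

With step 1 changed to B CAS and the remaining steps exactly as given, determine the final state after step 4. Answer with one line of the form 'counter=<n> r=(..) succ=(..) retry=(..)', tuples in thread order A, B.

counter=2 r=(1,0) succ=(1,1) retry=(0,1)

(re-executing from step 1 with the substitution; state before step 1: counter=0 r=(0,0) succ=(0,0) retry=(0,0))
step 1 (B CAS): counter=1 r=(0,0) succ=(0,1) retry=(0,0)
step 2 (B CAS): counter=1 r=(0,0) succ=(0,1) retry=(0,1)
step 3 (A LOAD): counter=1 r=(1,0) succ=(0,1) retry=(0,1)
step 4 (A CAS): counter=2 r=(1,0) succ=(1,1) retry=(0,1)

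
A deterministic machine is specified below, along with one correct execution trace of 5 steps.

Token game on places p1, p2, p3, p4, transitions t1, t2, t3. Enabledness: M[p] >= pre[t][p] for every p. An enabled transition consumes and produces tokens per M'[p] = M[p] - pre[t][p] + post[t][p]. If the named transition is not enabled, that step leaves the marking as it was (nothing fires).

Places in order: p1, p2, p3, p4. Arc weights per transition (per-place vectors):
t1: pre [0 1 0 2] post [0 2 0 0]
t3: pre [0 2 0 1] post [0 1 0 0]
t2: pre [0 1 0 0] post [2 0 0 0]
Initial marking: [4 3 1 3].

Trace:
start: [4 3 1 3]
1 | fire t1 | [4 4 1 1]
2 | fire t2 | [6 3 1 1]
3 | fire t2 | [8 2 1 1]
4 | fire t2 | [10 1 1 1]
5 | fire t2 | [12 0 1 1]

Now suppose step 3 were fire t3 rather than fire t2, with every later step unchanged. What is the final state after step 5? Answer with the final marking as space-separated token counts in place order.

10 0 1 0

(re-executing from step 3 with the substitution; state before step 3: [6 3 1 1])
3 | fire t3 | [6 2 1 0]
4 | fire t2 | [8 1 1 0]
5 | fire t2 | [10 0 1 0]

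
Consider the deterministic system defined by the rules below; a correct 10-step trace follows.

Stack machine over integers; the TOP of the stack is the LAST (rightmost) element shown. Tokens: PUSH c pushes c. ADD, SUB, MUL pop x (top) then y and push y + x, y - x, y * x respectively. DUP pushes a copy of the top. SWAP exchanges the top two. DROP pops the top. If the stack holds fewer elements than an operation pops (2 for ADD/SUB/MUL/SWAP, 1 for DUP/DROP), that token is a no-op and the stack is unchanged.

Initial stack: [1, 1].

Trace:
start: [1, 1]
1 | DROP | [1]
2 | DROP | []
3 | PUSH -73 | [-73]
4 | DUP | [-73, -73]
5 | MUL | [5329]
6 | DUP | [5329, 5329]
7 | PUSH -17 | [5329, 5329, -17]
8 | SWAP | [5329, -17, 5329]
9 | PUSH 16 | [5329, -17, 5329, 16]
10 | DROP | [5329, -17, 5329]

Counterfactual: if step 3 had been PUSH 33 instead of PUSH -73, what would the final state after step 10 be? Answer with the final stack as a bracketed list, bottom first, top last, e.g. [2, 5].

(re-executing from step 3 with the substitution; state before step 3: [])
3 | PUSH 33 | [33]
4 | DUP | [33, 33]
5 | MUL | [1089]
6 | DUP | [1089, 1089]
7 | PUSH -17 | [1089, 1089, -17]
8 | SWAP | [1089, -17, 1089]
9 | PUSH 16 | [1089, -17, 1089, 16]
10 | DROP | [1089, -17, 1089]

[1089, -17, 1089]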